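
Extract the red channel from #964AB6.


Color: #964AB6
R = 96 = 150
G = 4A = 74
B = B6 = 182
Red = 150


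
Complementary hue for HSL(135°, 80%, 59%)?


Complement = opposite side of color wheel = hue + 180°
H' = (135 + 180) mod 360 = 315°
S and L unchanged.
= HSL(315°, 80%, 59%)


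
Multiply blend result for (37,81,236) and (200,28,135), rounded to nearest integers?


Multiply: C = A×B/255, rounded to nearest integer
R: 37×200/255 = 7400/255 ≈ 29.020 → 29
G: 81×28/255 = 2268/255 ≈ 8.894 → 9
B: 236×135/255 = 31860/255 ≈ 124.941 → 125
= RGB(29, 9, 125)


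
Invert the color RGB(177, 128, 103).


Invert: (255-R, 255-G, 255-B)
R: 255-177 = 78
G: 255-128 = 127
B: 255-103 = 152
= RGB(78, 127, 152)


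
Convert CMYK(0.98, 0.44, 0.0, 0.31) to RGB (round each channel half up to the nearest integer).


R = 255 × (1-C) × (1-K) = 255 × 0.02 × 0.69 = 3.519 → 4
G = 255 × (1-M) × (1-K) = 255 × 0.56 × 0.69 = 98.532 → 99
B = 255 × (1-Y) × (1-K) = 255 × 1.00 × 0.69 = 175.95 → 176
= RGB(4, 99, 176)


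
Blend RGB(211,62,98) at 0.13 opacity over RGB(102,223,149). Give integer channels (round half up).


C = α×F + (1-α)×B, with 1-α = 0.87
R: 0.13×211 + 0.87×102 = 27.43 + 88.74 = 116.17 → 116
G: 0.13×62 + 0.87×223 = 8.06 + 194.01 = 202.07 → 202
B: 0.13×98 + 0.87×149 = 12.74 + 129.63 = 142.37 → 142
= RGB(116, 202, 142)


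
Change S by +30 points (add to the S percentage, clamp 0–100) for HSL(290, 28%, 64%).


Original S = 28%
Adjustment = +30 percentage points
New S = 28 + (30) = 58
Clamp to [0, 100] → 58
= HSL(290°, 58%, 64%)


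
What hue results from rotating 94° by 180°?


New hue = (H + rotation) mod 360
New hue = (94 + 180) mod 360
= 274 mod 360
= 274°


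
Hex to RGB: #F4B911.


F4 → 244 (R)
B9 → 185 (G)
11 → 17 (B)
= RGB(244, 185, 17)


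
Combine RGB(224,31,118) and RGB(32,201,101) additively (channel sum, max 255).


Additive: each channel = min(255, C₁+C₂)
R: 224+32 = 256 → 255
G: 31+201 = 232 → 232
B: 118+101 = 219 → 219
= RGB(255, 232, 219)


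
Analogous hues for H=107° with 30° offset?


Base hue: 107°
Left analog: (107 - 30) mod 360 = 77°
Right analog: (107 + 30) mod 360 = 137°
Analogous hues = 77° and 137°


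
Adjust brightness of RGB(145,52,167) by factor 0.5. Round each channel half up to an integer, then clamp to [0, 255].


Multiply each channel by 0.5, round half up, clamp to [0, 255]
R: 145×0.5 = 72.5 → round → 73
G: 52×0.5 = 26
B: 167×0.5 = 83.5 → round → 84
= RGB(73, 26, 84)


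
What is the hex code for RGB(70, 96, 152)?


R = 70 → 46 (hex)
G = 96 → 60 (hex)
B = 152 → 98 (hex)
Hex = #466098


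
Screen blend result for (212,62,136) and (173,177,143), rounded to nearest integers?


Screen: C = 255 - (255-A)×(255-B)/255, rounded to nearest integer
R: 255 - (255-212)×(255-173)/255 = 255 - 3526/255 ≈ 255 - 13.827 = 241.173 → 241
G: 255 - (255-62)×(255-177)/255 = 255 - 15054/255 ≈ 255 - 59.035 = 195.965 → 196
B: 255 - (255-136)×(255-143)/255 = 255 - 13328/255 ≈ 255 - 52.267 = 202.733 → 203
= RGB(241, 196, 203)


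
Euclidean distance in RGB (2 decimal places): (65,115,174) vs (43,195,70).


d = √[(R₁-R₂)² + (G₁-G₂)² + (B₁-B₂)²]
d = √[(65-43)² + (115-195)² + (174-70)²]
d = √[484 + 6400 + 10816]
d = √17700
d ≈ 133.04


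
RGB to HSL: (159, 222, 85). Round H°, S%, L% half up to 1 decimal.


Normalize: R'=159/255≈0.6235, G'=222/255≈0.8706, B'=85/255≈0.3333
Max=222/255, Min=85/255, Δ=Max-Min=137/255
L = (Max+Min)/2 = (222+85)/510 = 307/510 = 0.60196… → L = 60.2%
L > 0.5 → S = Δ/(2-Max-Min) = 137/(510-222-85) = 137/203 = 0.67487… → S = 67.5%
(the 1/255 factors cancel in S and H, so raw channel differences can be used)
Max is G' → H = 60 × ((B-R)/Δ + 2) = 60 × ((85-159)/137 + 2)
  -74/137 + 2 = -0.5401… + 2 = 1.4598…
  H = 60 × 1.4598… = 87.591…° → H = 87.6°
= HSL(87.6°, 67.5%, 60.2%)


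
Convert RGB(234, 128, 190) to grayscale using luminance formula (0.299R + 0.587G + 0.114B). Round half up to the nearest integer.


Gray = 0.299×R + 0.587×G + 0.114×B
Gray = 0.299×234 + 0.587×128 + 0.114×190
Gray = 69.966 + 75.136 + 21.660
Gray = 166.762 → round half up → 167
Gray = 167


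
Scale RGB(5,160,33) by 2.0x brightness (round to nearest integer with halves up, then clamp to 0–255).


Multiply each channel by 2.0, round half up, clamp to [0, 255]
R: 5×2.0 = 10
G: 160×2.0 = 320 → clamp → 255
B: 33×2.0 = 66
= RGB(10, 255, 66)


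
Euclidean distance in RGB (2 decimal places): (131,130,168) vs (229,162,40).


d = √[(R₁-R₂)² + (G₁-G₂)² + (B₁-B₂)²]
d = √[(131-229)² + (130-162)² + (168-40)²]
d = √[9604 + 1024 + 16384]
d = √27012
d ≈ 164.35


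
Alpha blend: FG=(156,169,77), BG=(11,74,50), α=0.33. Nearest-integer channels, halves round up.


C = α×F + (1-α)×B, with 1-α = 0.67
R: 0.33×156 + 0.67×11 = 51.48 + 7.37 = 58.85 → 59
G: 0.33×169 + 0.67×74 = 55.77 + 49.58 = 105.35 → 105
B: 0.33×77 + 0.67×50 = 25.41 + 33.50 = 58.91 → 59
= RGB(59, 105, 59)


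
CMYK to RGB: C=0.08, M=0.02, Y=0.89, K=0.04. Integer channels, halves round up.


R = 255 × (1-C) × (1-K) = 255 × 0.92 × 0.96 = 225.216 → 225
G = 255 × (1-M) × (1-K) = 255 × 0.98 × 0.96 = 239.904 → 240
B = 255 × (1-Y) × (1-K) = 255 × 0.11 × 0.96 = 26.928 → 27
= RGB(225, 240, 27)


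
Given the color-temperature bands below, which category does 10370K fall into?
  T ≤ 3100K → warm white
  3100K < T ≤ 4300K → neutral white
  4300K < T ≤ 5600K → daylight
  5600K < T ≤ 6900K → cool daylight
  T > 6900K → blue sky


Temperature: 10370K
10370K > 6900K → blue sky
Classification: blue sky


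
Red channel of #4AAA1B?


Color: #4AAA1B
R = 4A = 74
G = AA = 170
B = 1B = 27
Red = 74


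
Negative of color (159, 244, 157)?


Invert: (255-R, 255-G, 255-B)
R: 255-159 = 96
G: 255-244 = 11
B: 255-157 = 98
= RGB(96, 11, 98)


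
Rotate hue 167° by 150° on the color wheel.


New hue = (H + rotation) mod 360
New hue = (167 + 150) mod 360
= 317 mod 360
= 317°


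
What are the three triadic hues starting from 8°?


Triadic: equally spaced at 120° intervals
H1 = 8°
H2 = (8 + 120) mod 360 = 128°
H3 = (8 + 240) mod 360 = 248°
Triadic = 8°, 128°, 248°


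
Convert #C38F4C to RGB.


C3 → 195 (R)
8F → 143 (G)
4C → 76 (B)
= RGB(195, 143, 76)


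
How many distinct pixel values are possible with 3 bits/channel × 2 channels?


Total bits = 3 bits/channel × 2 channels = 6 bits
Distinct pixel values = 2^6
= 64 pixel values


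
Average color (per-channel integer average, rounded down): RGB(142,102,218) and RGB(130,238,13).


Midpoint: each channel = ⌊(C₁+C₂)/2⌋
R: ⌊(142+130)/2⌋ = 136
G: ⌊(102+238)/2⌋ = 170
B: ⌊(218+13)/2⌋ = 115
= RGB(136, 170, 115)


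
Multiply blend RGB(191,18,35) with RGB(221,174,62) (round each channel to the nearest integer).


Multiply: C = A×B/255, rounded to nearest integer
R: 191×221/255 = 42211/255 ≈ 165.533 → 166
G: 18×174/255 = 3132/255 ≈ 12.282 → 12
B: 35×62/255 = 2170/255 ≈ 8.510 → 9
= RGB(166, 12, 9)


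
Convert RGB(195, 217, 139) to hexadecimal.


R = 195 → C3 (hex)
G = 217 → D9 (hex)
B = 139 → 8B (hex)
Hex = #C3D98B


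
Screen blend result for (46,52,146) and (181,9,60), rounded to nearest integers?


Screen: C = 255 - (255-A)×(255-B)/255, rounded to nearest integer
R: 255 - (255-46)×(255-181)/255 = 255 - 15466/255 ≈ 255 - 60.651 = 194.349 → 194
G: 255 - (255-52)×(255-9)/255 = 255 - 49938/255 ≈ 255 - 195.835 = 59.165 → 59
B: 255 - (255-146)×(255-60)/255 = 255 - 21255/255 ≈ 255 - 83.353 = 171.647 → 172
= RGB(194, 59, 172)


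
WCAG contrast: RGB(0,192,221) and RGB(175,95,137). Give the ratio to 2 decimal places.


Linearize each sRGB channel c=v/255: c/12.92 if c ≤ 0.04045 else ((c+0.055)/1.055)^2.4
L = 0.2126×R_lin + 0.7152×G_lin + 0.0722×B_lin
Color 1 (0,192,221):
  R=0: 0/255≈0.0000 ≤ 0.04045 → 0.0000/12.92 ≈ 0.00000
  G=192: 192/255≈0.7529 > 0.04045 → ((0.7529+0.055)/1.055)^2.4 ≈ 0.52712
  B=221: 221/255≈0.8667 > 0.04045 → ((0.8667+0.055)/1.055)^2.4 ≈ 0.72306
  L1 = 0.2126×0.00000 + 0.7152×0.52712 + 0.0722×0.72306 ≈ 0.42920
Color 2 (175,95,137):
  R=175: 175/255≈0.6863 > 0.04045 → ((0.6863+0.055)/1.055)^2.4 ≈ 0.42869
  G=95: 95/255≈0.3725 > 0.04045 → ((0.3725+0.055)/1.055)^2.4 ≈ 0.11444
  B=137: 137/255≈0.5373 > 0.04045 → ((0.5373+0.055)/1.055)^2.4 ≈ 0.25016
  L2 = 0.2126×0.42869 + 0.7152×0.11444 + 0.0722×0.25016 ≈ 0.19105
Lighter = 0.42920, Darker = 0.19105
Ratio = (L_lighter + 0.05) / (L_darker + 0.05)
Ratio = (0.42920 + 0.05) / (0.19105 + 0.05) = 0.47920 / 0.24105 ≈ 1.9880
Ratio ≈ 1.99:1


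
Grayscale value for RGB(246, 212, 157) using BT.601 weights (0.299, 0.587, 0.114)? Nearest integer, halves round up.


Gray = 0.299×R + 0.587×G + 0.114×B
Gray = 0.299×246 + 0.587×212 + 0.114×157
Gray = 73.554 + 124.444 + 17.898
Gray = 215.896 → round half up → 216
Gray = 216


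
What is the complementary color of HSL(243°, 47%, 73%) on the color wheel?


Complement = opposite side of color wheel = hue + 180°
H' = (243 + 180) mod 360 = 63°
S and L unchanged.
= HSL(63°, 47%, 73%)


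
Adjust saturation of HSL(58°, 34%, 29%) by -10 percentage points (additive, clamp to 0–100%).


Original S = 34%
Adjustment = -10 percentage points
New S = 34 + (-10) = 24
Clamp to [0, 100] → 24
= HSL(58°, 24%, 29%)


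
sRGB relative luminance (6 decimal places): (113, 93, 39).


Linearize each channel (sRGB transfer function): c = v/255; c_lin = c/12.92 if c ≤ 0.04045, else ((c+0.055)/1.055)^2.4
  R: 113/255 ≈ 0.443137 > 0.04045 → ((0.443137+0.055)/1.055)^2.4 ≈ 0.165132
  G: 93/255 ≈ 0.364706 > 0.04045 → ((0.364706+0.055)/1.055)^2.4 ≈ 0.109462
  B: 39/255 ≈ 0.152941 > 0.04045 → ((0.152941+0.055)/1.055)^2.4 ≈ 0.020289
R_lin = 0.165132, G_lin = 0.109462, B_lin = 0.020289
L = 0.2126×R + 0.7152×G + 0.0722×B
L = 0.2126×0.165132 + 0.7152×0.109462 + 0.0722×0.020289
L ≈ 0.114859


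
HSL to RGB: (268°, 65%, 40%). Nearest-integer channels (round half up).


H=268°, S=0.65, L=0.40
C = (1-|2L-1|)×S = (1-|-0.20|)×0.65 = 0.52
H' = H/60 = 268/60 ≈ 4.4667; X = C×(1-|H' mod 2 - 1|) ≈ 0.2427
m = L - C/2 = 0.40 - 0.26 = 0.14
Sector ⌊H'⌋ = 4 → (R',G',B') = (≈0.2427, 0.0, 0.52)
RGB = ((R'+m)×255, (G'+m)×255, (B'+m)×255) = (97.58, 35.7, 168.3)
Round half up → RGB(98, 36, 168)


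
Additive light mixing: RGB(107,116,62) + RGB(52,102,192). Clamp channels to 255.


Additive: each channel = min(255, C₁+C₂)
R: 107+52 = 159 → 159
G: 116+102 = 218 → 218
B: 62+192 = 254 → 254
= RGB(159, 218, 254)


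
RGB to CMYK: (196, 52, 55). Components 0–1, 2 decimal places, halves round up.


R'=196/255≈0.7686, G'=52/255≈0.2039, B'=55/255≈0.2157
K = 1 - max(R',G',B') = 1 - 196/255 = 59/255 = 0.23137… → 0.23
(1-R'-K)/(1-K) simplifies to (max-R)/max with max = 196:
C = (196-196)/196 = 0/196 = 0 → 0.00
M = (196-52)/196 = 144/196 = 0.73469… → 0.73
Y = (196-55)/196 = 141/196 = 0.71938… → 0.72
= CMYK(0.00, 0.73, 0.72, 0.23)


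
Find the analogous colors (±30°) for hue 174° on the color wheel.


Base hue: 174°
Left analog: (174 - 30) mod 360 = 144°
Right analog: (174 + 30) mod 360 = 204°
Analogous hues = 144° and 204°


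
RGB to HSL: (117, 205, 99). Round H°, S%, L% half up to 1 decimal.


Normalize: R'=117/255≈0.4588, G'=205/255≈0.8039, B'=99/255≈0.3882
Max=205/255, Min=99/255, Δ=Max-Min=106/255
L = (Max+Min)/2 = (205+99)/510 = 304/510 = 0.59607… → L = 59.6%
L > 0.5 → S = Δ/(2-Max-Min) = 106/(510-205-99) = 106/206 = 0.51456… → S = 51.5%
(the 1/255 factors cancel in S and H, so raw channel differences can be used)
Max is G' → H = 60 × ((B-R)/Δ + 2) = 60 × ((99-117)/106 + 2)
  -18/106 + 2 = -0.1698… + 2 = 1.8301…
  H = 60 × 1.8301… = 109.811…° → H = 109.8°
= HSL(109.8°, 51.5%, 59.6%)


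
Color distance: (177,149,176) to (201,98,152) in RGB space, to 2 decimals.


d = √[(R₁-R₂)² + (G₁-G₂)² + (B₁-B₂)²]
d = √[(177-201)² + (149-98)² + (176-152)²]
d = √[576 + 2601 + 576]
d = √3753
d ≈ 61.26


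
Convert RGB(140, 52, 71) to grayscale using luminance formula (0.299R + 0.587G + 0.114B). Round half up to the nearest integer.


Gray = 0.299×R + 0.587×G + 0.114×B
Gray = 0.299×140 + 0.587×52 + 0.114×71
Gray = 41.860 + 30.524 + 8.094
Gray = 80.478 → round half up → 80
Gray = 80


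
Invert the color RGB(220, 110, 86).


Invert: (255-R, 255-G, 255-B)
R: 255-220 = 35
G: 255-110 = 145
B: 255-86 = 169
= RGB(35, 145, 169)


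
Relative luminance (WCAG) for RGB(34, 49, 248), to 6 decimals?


Linearize each channel (sRGB transfer function): c = v/255; c_lin = c/12.92 if c ≤ 0.04045, else ((c+0.055)/1.055)^2.4
  R: 34/255 ≈ 0.133333 > 0.04045 → ((0.133333+0.055)/1.055)^2.4 ≈ 0.015996
  G: 49/255 ≈ 0.192157 > 0.04045 → ((0.192157+0.055)/1.055)^2.4 ≈ 0.030713
  B: 248/255 ≈ 0.972549 > 0.04045 → ((0.972549+0.055)/1.055)^2.4 ≈ 0.938686
R_lin = 0.015996, G_lin = 0.030713, B_lin = 0.938686
L = 0.2126×R + 0.7152×G + 0.0722×B
L = 0.2126×0.015996 + 0.7152×0.030713 + 0.0722×0.938686
L ≈ 0.093140


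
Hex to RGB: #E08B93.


E0 → 224 (R)
8B → 139 (G)
93 → 147 (B)
= RGB(224, 139, 147)


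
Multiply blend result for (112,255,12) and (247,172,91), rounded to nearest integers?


Multiply: C = A×B/255, rounded to nearest integer
R: 112×247/255 = 27664/255 ≈ 108.486 → 108
G: 255×172/255 = 43860/255 ≈ 172.000 → 172
B: 12×91/255 = 1092/255 ≈ 4.282 → 4
= RGB(108, 172, 4)


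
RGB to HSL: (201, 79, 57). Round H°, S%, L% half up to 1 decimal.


Normalize: R'=201/255≈0.7882, G'=79/255≈0.3098, B'=57/255≈0.2235
Max=201/255, Min=57/255, Δ=Max-Min=144/255
L = (Max+Min)/2 = (201+57)/510 = 258/510 = 0.50588… → L = 50.6%
L > 0.5 → S = Δ/(2-Max-Min) = 144/(510-201-57) = 144/252 = 0.57142… → S = 57.1%
(the 1/255 factors cancel in S and H, so raw channel differences can be used)
Max is R' → H = 60 × (((G-B)/Δ) mod 6) = 60 × (((79-57)/144) mod 6)
  22/144 = 0.1527…
  H = 60 × 0.1527… = 9.166…° → H = 9.2°
= HSL(9.2°, 57.1%, 50.6%)


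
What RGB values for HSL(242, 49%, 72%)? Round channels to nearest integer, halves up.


H=242°, S=0.49, L=0.72
C = (1-|2L-1|)×S = (1-|0.44|)×0.49 = 0.2744
H' = H/60 = 242/60 ≈ 4.0333; X = C×(1-|H' mod 2 - 1|) ≈ 0.0091
m = L - C/2 = 0.72 - 0.1372 = 0.5828
Sector ⌊H'⌋ = 4 → (R',G',B') = (≈0.0091, 0.0, 0.2744)
RGB = ((R'+m)×255, (G'+m)×255, (B'+m)×255) = (150.9464, 148.614, 218.586)
Round half up → RGB(151, 149, 219)


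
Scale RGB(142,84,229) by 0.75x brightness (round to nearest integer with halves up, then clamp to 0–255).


Multiply each channel by 0.75, round half up, clamp to [0, 255]
R: 142×0.75 = 106.5 → round → 107
G: 84×0.75 = 63
B: 229×0.75 = 171.75 → round → 172
= RGB(107, 63, 172)


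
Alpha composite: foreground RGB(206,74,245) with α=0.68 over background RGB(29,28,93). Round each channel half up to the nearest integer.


C = α×F + (1-α)×B, with 1-α = 0.32
R: 0.68×206 + 0.32×29 = 140.08 + 9.28 = 149.36 → 149
G: 0.68×74 + 0.32×28 = 50.32 + 8.96 = 59.28 → 59
B: 0.68×245 + 0.32×93 = 166.60 + 29.76 = 196.36 → 196
= RGB(149, 59, 196)


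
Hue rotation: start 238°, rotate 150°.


New hue = (H + rotation) mod 360
New hue = (238 + 150) mod 360
= 388 mod 360
= 28°


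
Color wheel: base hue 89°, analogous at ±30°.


Base hue: 89°
Left analog: (89 - 30) mod 360 = 59°
Right analog: (89 + 30) mod 360 = 119°
Analogous hues = 59° and 119°


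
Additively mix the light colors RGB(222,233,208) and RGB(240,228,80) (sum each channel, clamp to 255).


Additive: each channel = min(255, C₁+C₂)
R: 222+240 = 462 → 255
G: 233+228 = 461 → 255
B: 208+80 = 288 → 255
= RGB(255, 255, 255)


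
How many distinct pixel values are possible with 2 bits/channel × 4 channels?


Total bits = 2 bits/channel × 4 channels = 8 bits
Distinct pixel values = 2^8
= 256 pixel values


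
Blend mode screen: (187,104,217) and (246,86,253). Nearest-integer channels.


Screen: C = 255 - (255-A)×(255-B)/255, rounded to nearest integer
R: 255 - (255-187)×(255-246)/255 = 255 - 612/255 ≈ 255 - 2.400 = 252.600 → 253
G: 255 - (255-104)×(255-86)/255 = 255 - 25519/255 ≈ 255 - 100.075 = 154.925 → 155
B: 255 - (255-217)×(255-253)/255 = 255 - 76/255 ≈ 255 - 0.298 = 254.702 → 255
= RGB(253, 155, 255)


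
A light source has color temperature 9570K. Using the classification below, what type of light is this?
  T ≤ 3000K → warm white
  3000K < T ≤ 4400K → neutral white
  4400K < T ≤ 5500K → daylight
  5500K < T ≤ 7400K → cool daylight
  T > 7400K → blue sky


Temperature: 9570K
9570K > 7400K → blue sky
Classification: blue sky


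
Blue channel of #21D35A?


Color: #21D35A
R = 21 = 33
G = D3 = 211
B = 5A = 90
Blue = 90


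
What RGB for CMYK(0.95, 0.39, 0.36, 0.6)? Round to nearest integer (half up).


R = 255 × (1-C) × (1-K) = 255 × 0.05 × 0.40 = 5.1 → 5
G = 255 × (1-M) × (1-K) = 255 × 0.61 × 0.40 = 62.22 → 62
B = 255 × (1-Y) × (1-K) = 255 × 0.64 × 0.40 = 65.28 → 65
= RGB(5, 62, 65)


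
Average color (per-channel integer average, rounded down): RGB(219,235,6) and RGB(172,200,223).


Midpoint: each channel = ⌊(C₁+C₂)/2⌋
R: ⌊(219+172)/2⌋ = 195
G: ⌊(235+200)/2⌋ = 217
B: ⌊(6+223)/2⌋ = 114
= RGB(195, 217, 114)


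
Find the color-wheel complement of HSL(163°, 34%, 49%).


Complement = opposite side of color wheel = hue + 180°
H' = (163 + 180) mod 360 = 343°
S and L unchanged.
= HSL(343°, 34%, 49%)


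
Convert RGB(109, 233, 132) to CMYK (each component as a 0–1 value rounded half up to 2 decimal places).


R'=109/255≈0.4275, G'=233/255≈0.9137, B'=132/255≈0.5176
K = 1 - max(R',G',B') = 1 - 233/255 = 22/255 = 0.08627… → 0.09
(1-R'-K)/(1-K) simplifies to (max-R)/max with max = 233:
C = (233-109)/233 = 124/233 = 0.53218… → 0.53
M = (233-233)/233 = 0/233 = 0 → 0.00
Y = (233-132)/233 = 101/233 = 0.43347… → 0.43
= CMYK(0.53, 0.00, 0.43, 0.09)


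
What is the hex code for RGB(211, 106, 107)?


R = 211 → D3 (hex)
G = 106 → 6A (hex)
B = 107 → 6B (hex)
Hex = #D36A6B


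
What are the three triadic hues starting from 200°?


Triadic: equally spaced at 120° intervals
H1 = 200°
H2 = (200 + 120) mod 360 = 320°
H3 = (200 + 240) mod 360 = 80°
Triadic = 200°, 320°, 80°


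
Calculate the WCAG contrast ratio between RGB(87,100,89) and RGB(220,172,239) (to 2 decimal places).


Linearize each sRGB channel c=v/255: c/12.92 if c ≤ 0.04045 else ((c+0.055)/1.055)^2.4
L = 0.2126×R_lin + 0.7152×G_lin + 0.0722×B_lin
Color 1 (87,100,89):
  R=87: 87/255≈0.3412 > 0.04045 → ((0.3412+0.055)/1.055)^2.4 ≈ 0.09531
  G=100: 100/255≈0.3922 > 0.04045 → ((0.3922+0.055)/1.055)^2.4 ≈ 0.12744
  B=89: 89/255≈0.3490 > 0.04045 → ((0.3490+0.055)/1.055)^2.4 ≈ 0.09990
  L1 = 0.2126×0.09531 + 0.7152×0.12744 + 0.0722×0.09990 ≈ 0.11862
Color 2 (220,172,239):
  R=220: 220/255≈0.8627 > 0.04045 → ((0.8627+0.055)/1.055)^2.4 ≈ 0.71569
  G=172: 172/255≈0.6745 > 0.04045 → ((0.6745+0.055)/1.055)^2.4 ≈ 0.41254
  B=239: 239/255≈0.9373 > 0.04045 → ((0.9373+0.055)/1.055)^2.4 ≈ 0.86316
  L2 = 0.2126×0.71569 + 0.7152×0.41254 + 0.0722×0.86316 ≈ 0.50953
Lighter = 0.50953, Darker = 0.11862
Ratio = (L_lighter + 0.05) / (L_darker + 0.05)
Ratio = (0.50953 + 0.05) / (0.11862 + 0.05) = 0.55953 / 0.16862 ≈ 3.3183
Ratio ≈ 3.32:1


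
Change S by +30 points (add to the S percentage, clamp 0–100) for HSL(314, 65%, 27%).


Original S = 65%
Adjustment = +30 percentage points
New S = 65 + (30) = 95
Clamp to [0, 100] → 95
= HSL(314°, 95%, 27%)


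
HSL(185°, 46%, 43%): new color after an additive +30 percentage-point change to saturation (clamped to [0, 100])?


Original S = 46%
Adjustment = +30 percentage points
New S = 46 + (30) = 76
Clamp to [0, 100] → 76
= HSL(185°, 76%, 43%)


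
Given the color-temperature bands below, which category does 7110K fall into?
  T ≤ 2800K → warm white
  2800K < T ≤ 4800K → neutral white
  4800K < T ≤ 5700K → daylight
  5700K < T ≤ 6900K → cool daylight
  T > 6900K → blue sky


Temperature: 7110K
7110K > 6900K → blue sky
Classification: blue sky


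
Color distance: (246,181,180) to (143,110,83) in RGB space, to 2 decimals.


d = √[(R₁-R₂)² + (G₁-G₂)² + (B₁-B₂)²]
d = √[(246-143)² + (181-110)² + (180-83)²]
d = √[10609 + 5041 + 9409]
d = √25059
d ≈ 158.30


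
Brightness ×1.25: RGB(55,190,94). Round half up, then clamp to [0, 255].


Multiply each channel by 1.25, round half up, clamp to [0, 255]
R: 55×1.25 = 68.75 → round → 69
G: 190×1.25 = 237.5 → round → 238
B: 94×1.25 = 117.5 → round → 118
= RGB(69, 238, 118)


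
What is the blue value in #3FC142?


Color: #3FC142
R = 3F = 63
G = C1 = 193
B = 42 = 66
Blue = 66


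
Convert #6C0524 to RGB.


6C → 108 (R)
05 → 5 (G)
24 → 36 (B)
= RGB(108, 5, 36)


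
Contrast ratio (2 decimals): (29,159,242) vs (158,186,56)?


Linearize each sRGB channel c=v/255: c/12.92 if c ≤ 0.04045 else ((c+0.055)/1.055)^2.4
L = 0.2126×R_lin + 0.7152×G_lin + 0.0722×B_lin
Color 1 (29,159,242):
  R=29: 29/255≈0.1137 > 0.04045 → ((0.1137+0.055)/1.055)^2.4 ≈ 0.01229
  G=159: 159/255≈0.6235 > 0.04045 → ((0.6235+0.055)/1.055)^2.4 ≈ 0.34670
  B=242: 242/255≈0.9490 > 0.04045 → ((0.9490+0.055)/1.055)^2.4 ≈ 0.88792
  L1 = 0.2126×0.01229 + 0.7152×0.34670 + 0.0722×0.88792 ≈ 0.31468
Color 2 (158,186,56):
  R=158: 158/255≈0.6196 > 0.04045 → ((0.6196+0.055)/1.055)^2.4 ≈ 0.34191
  G=186: 186/255≈0.7294 > 0.04045 → ((0.7294+0.055)/1.055)^2.4 ≈ 0.49102
  B=56: 56/255≈0.2196 > 0.04045 → ((0.2196+0.055)/1.055)^2.4 ≈ 0.03955
  L2 = 0.2126×0.34191 + 0.7152×0.49102 + 0.0722×0.03955 ≈ 0.42672
Lighter = 0.42672, Darker = 0.31468
Ratio = (L_lighter + 0.05) / (L_darker + 0.05)
Ratio = (0.42672 + 0.05) / (0.31468 + 0.05) = 0.47672 / 0.36468 ≈ 1.3072
Ratio ≈ 1.31:1


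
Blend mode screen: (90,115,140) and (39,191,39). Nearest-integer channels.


Screen: C = 255 - (255-A)×(255-B)/255, rounded to nearest integer
R: 255 - (255-90)×(255-39)/255 = 255 - 35640/255 ≈ 255 - 139.765 = 115.235 → 115
G: 255 - (255-115)×(255-191)/255 = 255 - 8960/255 ≈ 255 - 35.137 = 219.863 → 220
B: 255 - (255-140)×(255-39)/255 = 255 - 24840/255 ≈ 255 - 97.412 = 157.588 → 158
= RGB(115, 220, 158)


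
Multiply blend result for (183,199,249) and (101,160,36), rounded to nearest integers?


Multiply: C = A×B/255, rounded to nearest integer
R: 183×101/255 = 18483/255 ≈ 72.482 → 72
G: 199×160/255 = 31840/255 ≈ 124.863 → 125
B: 249×36/255 = 8964/255 ≈ 35.153 → 35
= RGB(72, 125, 35)


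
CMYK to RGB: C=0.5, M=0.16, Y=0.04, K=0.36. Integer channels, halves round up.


R = 255 × (1-C) × (1-K) = 255 × 0.50 × 0.64 = 81.6 → 82
G = 255 × (1-M) × (1-K) = 255 × 0.84 × 0.64 = 137.088 → 137
B = 255 × (1-Y) × (1-K) = 255 × 0.96 × 0.64 = 156.672 → 157
= RGB(82, 137, 157)


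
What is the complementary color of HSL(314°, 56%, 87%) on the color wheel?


Complement = opposite side of color wheel = hue + 180°
H' = (314 + 180) mod 360 = 134°
S and L unchanged.
= HSL(134°, 56%, 87%)


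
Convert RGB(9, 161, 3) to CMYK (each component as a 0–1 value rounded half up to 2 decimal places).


R'=9/255≈0.0353, G'=161/255≈0.6314, B'=3/255≈0.0118
K = 1 - max(R',G',B') = 1 - 161/255 = 94/255 = 0.36862… → 0.37
(1-R'-K)/(1-K) simplifies to (max-R)/max with max = 161:
C = (161-9)/161 = 152/161 = 0.94409… → 0.94
M = (161-161)/161 = 0/161 = 0 → 0.00
Y = (161-3)/161 = 158/161 = 0.98136… → 0.98
= CMYK(0.94, 0.00, 0.98, 0.37)


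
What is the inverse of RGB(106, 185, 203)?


Invert: (255-R, 255-G, 255-B)
R: 255-106 = 149
G: 255-185 = 70
B: 255-203 = 52
= RGB(149, 70, 52)


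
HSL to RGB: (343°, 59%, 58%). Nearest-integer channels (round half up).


H=343°, S=0.59, L=0.58
C = (1-|2L-1|)×S = (1-|0.16|)×0.59 = 0.4956
H' = H/60 = 343/60 ≈ 5.7167; X = C×(1-|H' mod 2 - 1|) = 0.14042
m = L - C/2 = 0.58 - 0.2478 = 0.3322
Sector ⌊H'⌋ = 5 → (R',G',B') = (0.4956, 0.0, 0.14042)
RGB = ((R'+m)×255, (G'+m)×255, (B'+m)×255) = (211.089, 84.711, 120.5181)
Round half up → RGB(211, 85, 121)


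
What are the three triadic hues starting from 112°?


Triadic: equally spaced at 120° intervals
H1 = 112°
H2 = (112 + 120) mod 360 = 232°
H3 = (112 + 240) mod 360 = 352°
Triadic = 112°, 232°, 352°


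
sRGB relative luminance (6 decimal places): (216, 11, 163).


Linearize each channel (sRGB transfer function): c = v/255; c_lin = c/12.92 if c ≤ 0.04045, else ((c+0.055)/1.055)^2.4
  R: 216/255 ≈ 0.847059 > 0.04045 → ((0.847059+0.055)/1.055)^2.4 ≈ 0.686685
  G: 11/255 ≈ 0.043137 > 0.04045 → ((0.043137+0.055)/1.055)^2.4 ≈ 0.003347
  B: 163/255 ≈ 0.639216 > 0.04045 → ((0.639216+0.055)/1.055)^2.4 ≈ 0.366253
R_lin = 0.686685, G_lin = 0.003347, B_lin = 0.366253
L = 0.2126×R + 0.7152×G + 0.0722×B
L = 0.2126×0.686685 + 0.7152×0.003347 + 0.0722×0.366253
L ≈ 0.174826


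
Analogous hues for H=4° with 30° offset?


Base hue: 4°
Left analog: (4 - 30) mod 360 = 334°
Right analog: (4 + 30) mod 360 = 34°
Analogous hues = 334° and 34°


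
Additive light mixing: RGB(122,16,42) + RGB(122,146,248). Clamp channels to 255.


Additive: each channel = min(255, C₁+C₂)
R: 122+122 = 244 → 244
G: 16+146 = 162 → 162
B: 42+248 = 290 → 255
= RGB(244, 162, 255)


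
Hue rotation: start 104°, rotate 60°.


New hue = (H + rotation) mod 360
New hue = (104 + 60) mod 360
= 164 mod 360
= 164°


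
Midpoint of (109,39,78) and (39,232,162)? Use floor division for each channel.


Midpoint: each channel = ⌊(C₁+C₂)/2⌋
R: ⌊(109+39)/2⌋ = 74
G: ⌊(39+232)/2⌋ = 135
B: ⌊(78+162)/2⌋ = 120
= RGB(74, 135, 120)


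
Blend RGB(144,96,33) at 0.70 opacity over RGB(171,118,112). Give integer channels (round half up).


C = α×F + (1-α)×B, with 1-α = 0.30
R: 0.70×144 + 0.30×171 = 100.80 + 51.30 = 152.10 → 152
G: 0.70×96 + 0.30×118 = 67.20 + 35.40 = 102.60 → 103
B: 0.70×33 + 0.30×112 = 23.10 + 33.60 = 56.70 → 57
= RGB(152, 103, 57)


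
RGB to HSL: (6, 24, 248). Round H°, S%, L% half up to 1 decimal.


Normalize: R'=6/255≈0.0235, G'=24/255≈0.0941, B'=248/255≈0.9725
Max=248/255, Min=6/255, Δ=Max-Min=242/255
L = (Max+Min)/2 = (248+6)/510 = 254/510 = 0.49803… → L = 49.8%
L ≤ 0.5 → S = Δ/(Max+Min) = 242/(248+6) = 242/254 = 0.95275… → S = 95.3%
(the 1/255 factors cancel in S and H, so raw channel differences can be used)
Max is B' → H = 60 × ((R-G)/Δ + 4) = 60 × ((6-24)/242 + 4)
  -18/242 + 4 = -0.0743… + 4 = 3.9256…
  H = 60 × 3.9256… = 235.537…° → H = 235.5°
= HSL(235.5°, 95.3%, 49.8%)


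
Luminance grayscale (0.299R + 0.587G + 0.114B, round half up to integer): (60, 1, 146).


Gray = 0.299×R + 0.587×G + 0.114×B
Gray = 0.299×60 + 0.587×1 + 0.114×146
Gray = 17.940 + 0.587 + 16.644
Gray = 35.171 → round half up → 35
Gray = 35


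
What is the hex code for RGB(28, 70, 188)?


R = 28 → 1C (hex)
G = 70 → 46 (hex)
B = 188 → BC (hex)
Hex = #1C46BC


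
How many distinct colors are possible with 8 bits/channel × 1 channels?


Total bits = 8 bits/channel × 1 channels = 8 bits
Distinct colors = 2^8
= 256 colors


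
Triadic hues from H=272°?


Triadic: equally spaced at 120° intervals
H1 = 272°
H2 = (272 + 120) mod 360 = 32°
H3 = (272 + 240) mod 360 = 152°
Triadic = 272°, 32°, 152°


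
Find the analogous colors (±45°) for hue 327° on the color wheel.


Base hue: 327°
Left analog: (327 - 45) mod 360 = 282°
Right analog: (327 + 45) mod 360 = 12°
Analogous hues = 282° and 12°


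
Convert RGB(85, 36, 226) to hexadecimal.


R = 85 → 55 (hex)
G = 36 → 24 (hex)
B = 226 → E2 (hex)
Hex = #5524E2


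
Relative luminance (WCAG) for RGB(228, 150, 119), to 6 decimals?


Linearize each channel (sRGB transfer function): c = v/255; c_lin = c/12.92 if c ≤ 0.04045, else ((c+0.055)/1.055)^2.4
  R: 228/255 ≈ 0.894118 > 0.04045 → ((0.894118+0.055)/1.055)^2.4 ≈ 0.775822
  G: 150/255 ≈ 0.588235 > 0.04045 → ((0.588235+0.055)/1.055)^2.4 ≈ 0.304987
  B: 119/255 ≈ 0.466667 > 0.04045 → ((0.466667+0.055)/1.055)^2.4 ≈ 0.184475
R_lin = 0.775822, G_lin = 0.304987, B_lin = 0.184475
L = 0.2126×R + 0.7152×G + 0.0722×B
L = 0.2126×0.775822 + 0.7152×0.304987 + 0.0722×0.184475
L ≈ 0.396386


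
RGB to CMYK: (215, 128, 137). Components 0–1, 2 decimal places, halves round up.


R'=215/255≈0.8431, G'=128/255≈0.5020, B'=137/255≈0.5373
K = 1 - max(R',G',B') = 1 - 215/255 = 40/255 = 0.15686… → 0.16
(1-R'-K)/(1-K) simplifies to (max-R)/max with max = 215:
C = (215-215)/215 = 0/215 = 0 → 0.00
M = (215-128)/215 = 87/215 = 0.40465… → 0.40
Y = (215-137)/215 = 78/215 = 0.36279… → 0.36
= CMYK(0.00, 0.40, 0.36, 0.16)


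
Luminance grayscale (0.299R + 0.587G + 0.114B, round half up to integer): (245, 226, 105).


Gray = 0.299×R + 0.587×G + 0.114×B
Gray = 0.299×245 + 0.587×226 + 0.114×105
Gray = 73.255 + 132.662 + 11.970
Gray = 217.887 → round half up → 218
Gray = 218


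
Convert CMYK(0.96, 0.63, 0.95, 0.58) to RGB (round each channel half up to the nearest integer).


R = 255 × (1-C) × (1-K) = 255 × 0.04 × 0.42 = 4.284 → 4
G = 255 × (1-M) × (1-K) = 255 × 0.37 × 0.42 = 39.627 → 40
B = 255 × (1-Y) × (1-K) = 255 × 0.05 × 0.42 = 5.355 → 5
= RGB(4, 40, 5)


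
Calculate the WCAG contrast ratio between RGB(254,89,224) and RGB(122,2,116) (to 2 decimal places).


Linearize each sRGB channel c=v/255: c/12.92 if c ≤ 0.04045 else ((c+0.055)/1.055)^2.4
L = 0.2126×R_lin + 0.7152×G_lin + 0.0722×B_lin
Color 1 (254,89,224):
  R=254: 254/255≈0.9961 > 0.04045 → ((0.9961+0.055)/1.055)^2.4 ≈ 0.99110
  G=89: 89/255≈0.3490 > 0.04045 → ((0.3490+0.055)/1.055)^2.4 ≈ 0.09990
  B=224: 224/255≈0.8784 > 0.04045 → ((0.8784+0.055)/1.055)^2.4 ≈ 0.74540
  L1 = 0.2126×0.99110 + 0.7152×0.09990 + 0.0722×0.74540 ≈ 0.33597
Color 2 (122,2,116):
  R=122: 122/255≈0.4784 > 0.04045 → ((0.4784+0.055)/1.055)^2.4 ≈ 0.19462
  G=2: 2/255≈0.0078 ≤ 0.04045 → 0.0078/12.92 ≈ 0.00061
  B=116: 116/255≈0.4549 > 0.04045 → ((0.4549+0.055)/1.055)^2.4 ≈ 0.17465
  L2 = 0.2126×0.19462 + 0.7152×0.00061 + 0.0722×0.17465 ≈ 0.05442
Lighter = 0.33597, Darker = 0.05442
Ratio = (L_lighter + 0.05) / (L_darker + 0.05)
Ratio = (0.33597 + 0.05) / (0.05442 + 0.05) = 0.38597 / 0.10442 ≈ 3.6964
Ratio ≈ 3.70:1


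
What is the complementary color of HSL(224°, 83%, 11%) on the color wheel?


Complement = opposite side of color wheel = hue + 180°
H' = (224 + 180) mod 360 = 44°
S and L unchanged.
= HSL(44°, 83%, 11%)


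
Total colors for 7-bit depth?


Colors = 2^bits = 2^7
= 128 colors


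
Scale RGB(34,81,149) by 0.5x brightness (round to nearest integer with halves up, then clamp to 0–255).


Multiply each channel by 0.5, round half up, clamp to [0, 255]
R: 34×0.5 = 17
G: 81×0.5 = 40.5 → round → 41
B: 149×0.5 = 74.5 → round → 75
= RGB(17, 41, 75)


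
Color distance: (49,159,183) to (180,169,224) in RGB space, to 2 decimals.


d = √[(R₁-R₂)² + (G₁-G₂)² + (B₁-B₂)²]
d = √[(49-180)² + (159-169)² + (183-224)²]
d = √[17161 + 100 + 1681]
d = √18942
d ≈ 137.63


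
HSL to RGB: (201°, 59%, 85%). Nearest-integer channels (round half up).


H=201°, S=0.59, L=0.85
C = (1-|2L-1|)×S = (1-|0.70|)×0.59 = 0.177
H' = H/60 = 201/60 ≈ 3.3500; X = C×(1-|H' mod 2 - 1|) = 0.11505
m = L - C/2 = 0.85 - 0.0885 = 0.7615
Sector ⌊H'⌋ = 3 → (R',G',B') = (0.0, 0.11505, 0.177)
RGB = ((R'+m)×255, (G'+m)×255, (B'+m)×255) = (194.1825, 223.52025, 239.3175)
Round half up → RGB(194, 224, 239)


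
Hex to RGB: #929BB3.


92 → 146 (R)
9B → 155 (G)
B3 → 179 (B)
= RGB(146, 155, 179)


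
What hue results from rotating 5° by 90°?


New hue = (H + rotation) mod 360
New hue = (5 + 90) mod 360
= 95 mod 360
= 95°


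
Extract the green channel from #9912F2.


Color: #9912F2
R = 99 = 153
G = 12 = 18
B = F2 = 242
Green = 18


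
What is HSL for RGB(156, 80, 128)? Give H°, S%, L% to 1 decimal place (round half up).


Normalize: R'=156/255≈0.6118, G'=80/255≈0.3137, B'=128/255≈0.5020
Max=156/255, Min=80/255, Δ=Max-Min=76/255
L = (Max+Min)/2 = (156+80)/510 = 236/510 = 0.46274… → L = 46.3%
L ≤ 0.5 → S = Δ/(Max+Min) = 76/(156+80) = 76/236 = 0.32203… → S = 32.2%
(the 1/255 factors cancel in S and H, so raw channel differences can be used)
Max is R' → H = 60 × (((G-B)/Δ) mod 6) = 60 × (((80-128)/76) mod 6)
  (-48)/76 = -0.6315…; negative, so add 6 → 5.3684…
  H = 60 × 5.3684… = 322.105…° → H = 322.1°
= HSL(322.1°, 32.2%, 46.3%)


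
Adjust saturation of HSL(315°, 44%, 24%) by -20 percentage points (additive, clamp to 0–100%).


Original S = 44%
Adjustment = -20 percentage points
New S = 44 + (-20) = 24
Clamp to [0, 100] → 24
= HSL(315°, 24%, 24%)


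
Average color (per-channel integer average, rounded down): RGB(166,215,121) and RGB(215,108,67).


Midpoint: each channel = ⌊(C₁+C₂)/2⌋
R: ⌊(166+215)/2⌋ = 190
G: ⌊(215+108)/2⌋ = 161
B: ⌊(121+67)/2⌋ = 94
= RGB(190, 161, 94)


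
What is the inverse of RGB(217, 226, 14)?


Invert: (255-R, 255-G, 255-B)
R: 255-217 = 38
G: 255-226 = 29
B: 255-14 = 241
= RGB(38, 29, 241)


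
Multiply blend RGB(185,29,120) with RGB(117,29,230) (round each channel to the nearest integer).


Multiply: C = A×B/255, rounded to nearest integer
R: 185×117/255 = 21645/255 ≈ 84.882 → 85
G: 29×29/255 = 841/255 ≈ 3.298 → 3
B: 120×230/255 = 27600/255 ≈ 108.235 → 108
= RGB(85, 3, 108)


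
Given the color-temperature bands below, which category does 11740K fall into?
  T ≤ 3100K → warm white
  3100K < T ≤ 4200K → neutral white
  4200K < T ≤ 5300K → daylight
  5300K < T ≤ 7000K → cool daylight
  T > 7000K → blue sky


Temperature: 11740K
11740K > 7000K → blue sky
Classification: blue sky


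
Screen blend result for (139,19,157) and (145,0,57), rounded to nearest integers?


Screen: C = 255 - (255-A)×(255-B)/255, rounded to nearest integer
R: 255 - (255-139)×(255-145)/255 = 255 - 12760/255 ≈ 255 - 50.039 = 204.961 → 205
G: 255 - (255-19)×(255-0)/255 = 255 - 60180/255 ≈ 255 - 236.000 = 19.000 → 19
B: 255 - (255-157)×(255-57)/255 = 255 - 19404/255 ≈ 255 - 76.094 = 178.906 → 179
= RGB(205, 19, 179)


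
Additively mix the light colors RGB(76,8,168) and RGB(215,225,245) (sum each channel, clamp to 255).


Additive: each channel = min(255, C₁+C₂)
R: 76+215 = 291 → 255
G: 8+225 = 233 → 233
B: 168+245 = 413 → 255
= RGB(255, 233, 255)


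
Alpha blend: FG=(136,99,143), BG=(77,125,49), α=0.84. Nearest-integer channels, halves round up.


C = α×F + (1-α)×B, with 1-α = 0.16
R: 0.84×136 + 0.16×77 = 114.24 + 12.32 = 126.56 → 127
G: 0.84×99 + 0.16×125 = 83.16 + 20.00 = 103.16 → 103
B: 0.84×143 + 0.16×49 = 120.12 + 7.84 = 127.96 → 128
= RGB(127, 103, 128)


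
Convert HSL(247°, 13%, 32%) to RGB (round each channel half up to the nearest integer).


H=247°, S=0.13, L=0.32
C = (1-|2L-1|)×S = (1-|-0.36|)×0.13 = 0.0832
H' = H/60 = 247/60 ≈ 4.1167; X = C×(1-|H' mod 2 - 1|) ≈ 0.0097
m = L - C/2 = 0.32 - 0.0416 = 0.2784
Sector ⌊H'⌋ = 4 → (R',G',B') = (≈0.0097, 0.0, 0.0832)
RGB = ((R'+m)×255, (G'+m)×255, (B'+m)×255) = (73.4672, 70.992, 92.208)
Round half up → RGB(73, 71, 92)


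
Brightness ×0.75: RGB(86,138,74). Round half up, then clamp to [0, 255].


Multiply each channel by 0.75, round half up, clamp to [0, 255]
R: 86×0.75 = 64.5 → round → 65
G: 138×0.75 = 103.5 → round → 104
B: 74×0.75 = 55.5 → round → 56
= RGB(65, 104, 56)


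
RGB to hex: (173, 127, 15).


R = 173 → AD (hex)
G = 127 → 7F (hex)
B = 15 → 0F (hex)
Hex = #AD7F0F


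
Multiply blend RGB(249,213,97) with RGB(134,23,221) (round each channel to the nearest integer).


Multiply: C = A×B/255, rounded to nearest integer
R: 249×134/255 = 33366/255 ≈ 130.847 → 131
G: 213×23/255 = 4899/255 ≈ 19.212 → 19
B: 97×221/255 = 21437/255 ≈ 84.067 → 84
= RGB(131, 19, 84)


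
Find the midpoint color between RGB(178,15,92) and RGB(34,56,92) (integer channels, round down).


Midpoint: each channel = ⌊(C₁+C₂)/2⌋
R: ⌊(178+34)/2⌋ = 106
G: ⌊(15+56)/2⌋ = 35
B: ⌊(92+92)/2⌋ = 92
= RGB(106, 35, 92)


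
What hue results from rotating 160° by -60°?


New hue = (H + rotation) mod 360
New hue = (160 -60) mod 360
= 100 mod 360
= 100°


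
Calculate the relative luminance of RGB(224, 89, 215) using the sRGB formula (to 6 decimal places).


Linearize each channel (sRGB transfer function): c = v/255; c_lin = c/12.92 if c ≤ 0.04045, else ((c+0.055)/1.055)^2.4
  R: 224/255 ≈ 0.878431 > 0.04045 → ((0.878431+0.055)/1.055)^2.4 ≈ 0.745404
  G: 89/255 ≈ 0.349020 > 0.04045 → ((0.349020+0.055)/1.055)^2.4 ≈ 0.099899
  B: 215/255 ≈ 0.843137 > 0.04045 → ((0.843137+0.055)/1.055)^2.4 ≈ 0.679542
R_lin = 0.745404, G_lin = 0.099899, B_lin = 0.679542
L = 0.2126×R + 0.7152×G + 0.0722×B
L = 0.2126×0.745404 + 0.7152×0.099899 + 0.0722×0.679542
L ≈ 0.278983


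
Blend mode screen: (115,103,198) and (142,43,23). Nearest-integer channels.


Screen: C = 255 - (255-A)×(255-B)/255, rounded to nearest integer
R: 255 - (255-115)×(255-142)/255 = 255 - 15820/255 ≈ 255 - 62.039 = 192.961 → 193
G: 255 - (255-103)×(255-43)/255 = 255 - 32224/255 ≈ 255 - 126.369 = 128.631 → 129
B: 255 - (255-198)×(255-23)/255 = 255 - 13224/255 ≈ 255 - 51.859 = 203.141 → 203
= RGB(193, 129, 203)


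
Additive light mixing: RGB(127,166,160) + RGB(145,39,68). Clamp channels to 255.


Additive: each channel = min(255, C₁+C₂)
R: 127+145 = 272 → 255
G: 166+39 = 205 → 205
B: 160+68 = 228 → 228
= RGB(255, 205, 228)


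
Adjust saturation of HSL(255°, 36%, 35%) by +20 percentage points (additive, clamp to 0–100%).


Original S = 36%
Adjustment = +20 percentage points
New S = 36 + (20) = 56
Clamp to [0, 100] → 56
= HSL(255°, 56%, 35%)


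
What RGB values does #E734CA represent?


E7 → 231 (R)
34 → 52 (G)
CA → 202 (B)
= RGB(231, 52, 202)


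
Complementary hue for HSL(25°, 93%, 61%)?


Complement = opposite side of color wheel = hue + 180°
H' = (25 + 180) mod 360 = 205°
S and L unchanged.
= HSL(205°, 93%, 61%)


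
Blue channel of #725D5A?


Color: #725D5A
R = 72 = 114
G = 5D = 93
B = 5A = 90
Blue = 90


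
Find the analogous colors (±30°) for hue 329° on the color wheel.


Base hue: 329°
Left analog: (329 - 30) mod 360 = 299°
Right analog: (329 + 30) mod 360 = 359°
Analogous hues = 299° and 359°


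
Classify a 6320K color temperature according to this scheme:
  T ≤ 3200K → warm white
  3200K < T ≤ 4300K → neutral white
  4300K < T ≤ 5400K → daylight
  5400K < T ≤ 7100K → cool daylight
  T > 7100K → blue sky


Temperature: 6320K
5400K < 6320K ≤ 7100K → cool daylight
Classification: cool daylight


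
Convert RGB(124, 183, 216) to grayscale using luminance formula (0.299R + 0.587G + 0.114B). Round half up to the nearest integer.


Gray = 0.299×R + 0.587×G + 0.114×B
Gray = 0.299×124 + 0.587×183 + 0.114×216
Gray = 37.076 + 107.421 + 24.624
Gray = 169.121 → round half up → 169
Gray = 169
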